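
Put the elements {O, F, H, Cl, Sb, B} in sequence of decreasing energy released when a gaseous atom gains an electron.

Cl > F > O > Sb > H > B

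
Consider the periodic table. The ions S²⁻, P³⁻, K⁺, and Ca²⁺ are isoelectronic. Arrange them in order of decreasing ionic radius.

All of these have 18 electrons, so size is governed by nuclear charge alone: the more protons, the stronger the pull on the same electron cloud, and the smaller the ion.
Nuclear charges: Ca²⁺ (Z=20), K⁺ (Z=19), S²⁻ (Z=16), P³⁻ (Z=15).
Largest to smallest: P³⁻ > S²⁻ > K⁺ > Ca²⁺.

P³⁻ > S²⁻ > K⁺ > Ca²⁺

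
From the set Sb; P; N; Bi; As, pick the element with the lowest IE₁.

N is in period 2, group 15; P is in period 3, group 15; As is in period 4, group 15; Sb is in period 5, group 15; Bi is in period 6, group 15.
First ionization energy rises across a period (greater Z_eff holds electrons more tightly) and falls down a group (valence electrons are farther from the nucleus).
All are in group 15, so first ionization energy increases up the group.
The lowest IE₁ among these belongs to Bi.

Bi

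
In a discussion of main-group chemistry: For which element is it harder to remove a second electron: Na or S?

Na

After 1 electron has been removed, what remains? Na⁺ is the bare [Ne] core; S⁺ still has 5 valence electrons.
Core electrons are held far more tightly than valence electrons, so Na tops the IE_2 order.
Approximate IE_2 values (kJ/mol): Na 4562, S 2252.
So the second ionization energies run S < Na.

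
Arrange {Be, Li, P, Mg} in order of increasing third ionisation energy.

P, Mg, Li, Be

After 2 electrons have been removed, what remains? Be²⁺ is the bare [He] core; Li²⁺ is already 1 electron into the core; P²⁺ still has 3 valence electrons; Mg²⁺ is the bare [Ne] core.
Pulling an electron out of a noble-gas core costs far more than removing a remaining valence electron, so Mg, Li and Be sit at the high end of IE_3.
Tabulated IE_3 (kJ/mol): Be 14849, Li 11815, P 2914, Mg 7733.
Putting it together, IE_3: P < Mg < Li < Be.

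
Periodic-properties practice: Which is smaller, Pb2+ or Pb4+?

Both ions have Z = 82 protons, but Pb4+ has lost more electrons, so its remaining electrons feel a larger effective nuclear charge per electron and are pulled in more tightly.
Higher positive charge → smaller ion, so Pb2+ > Pb4+.

Pb4+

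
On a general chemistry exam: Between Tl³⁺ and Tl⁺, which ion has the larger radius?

Both ions have Z = 81 protons, but Tl³⁺ has lost more electrons, so its remaining electrons feel a larger effective nuclear charge per electron and are pulled in more tightly.
Higher positive charge → smaller ion, so Tl⁺ > Tl³⁺.

Tl⁺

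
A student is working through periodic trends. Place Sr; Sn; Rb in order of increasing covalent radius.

Rb is in period 5, group 1; Sr is in period 5, group 2; Sn is in period 5, group 14.
Atomic radius shrinks across a period as nuclear charge pulls the same shell inward, and grows down a group as new shells are added.
All lie in period 5, so atomic radius increases right to left.
So from smallest to largest: Sn < Sr < Rb.

Sn, Sr, Rb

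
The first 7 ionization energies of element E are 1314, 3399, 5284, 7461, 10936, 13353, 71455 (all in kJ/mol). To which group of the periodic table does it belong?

Look for the largest jump between consecutive ionization energies: IE7/IE6 ≈ 5.4, far larger than any earlier ratio.
That jump marks the point where a core electron is being removed. So the atom has 6 valence electrons.
A main-group element with 6 valence electrons is in group 16.

Group 16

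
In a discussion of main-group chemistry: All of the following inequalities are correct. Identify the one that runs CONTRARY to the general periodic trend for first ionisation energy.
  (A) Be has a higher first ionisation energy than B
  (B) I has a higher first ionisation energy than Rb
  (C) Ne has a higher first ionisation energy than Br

The general trend: first ionisation energy increases across a period and decreases down a group.
(A) Be (period 2, group 2) vs B (period 2, group 13): the stated order contradicts the simple trend.
(B) I (period 5, group 17) vs Rb (period 5, group 1): the stated order agrees with the simple trend.
(C) Ne (period 2, group 18) vs Br (period 4, group 17): the stated order agrees with the simple trend.
The exception is (A): removing B's lone 2p electron is easier than breaking Be's filled 2s².

(A)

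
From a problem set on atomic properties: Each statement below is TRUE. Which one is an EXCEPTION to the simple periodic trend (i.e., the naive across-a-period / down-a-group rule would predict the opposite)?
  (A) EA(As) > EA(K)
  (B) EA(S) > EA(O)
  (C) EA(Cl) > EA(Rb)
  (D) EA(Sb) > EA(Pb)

The general trend: electron affinity increases across a period and decreases down a group.
(A) As (period 4, group 15) vs K (period 4, group 1): the stated order agrees with the simple trend.
(B) S (period 3, group 16) vs O (period 2, group 16): the stated order contradicts the simple trend.
(C) Cl (period 3, group 17) vs Rb (period 5, group 1): the stated order agrees with the simple trend.
(D) Sb (period 5, group 15) vs Pb (period 6, group 14): the stated order agrees with the simple trend.
The exception is (B): the compact 2p subshell of O repels the added electron more than S's larger 3p does.

(B)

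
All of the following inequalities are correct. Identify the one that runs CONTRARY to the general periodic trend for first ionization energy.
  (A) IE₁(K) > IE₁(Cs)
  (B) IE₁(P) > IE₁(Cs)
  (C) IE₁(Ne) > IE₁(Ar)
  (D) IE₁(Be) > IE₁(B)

(D)

The general trend: first ionization energy increases across a period and decreases down a group.
(A) K (period 4, group 1) vs Cs (period 6, group 1): the stated order agrees with the simple trend.
(B) P (period 3, group 15) vs Cs (period 6, group 1): the stated order agrees with the simple trend.
(C) Ne (period 2, group 18) vs Ar (period 3, group 18): the stated order agrees with the simple trend.
(D) Be (period 2, group 2) vs B (period 2, group 13): the stated order contradicts the simple trend.
The exception is (D): removing B's lone 2p electron is easier than breaking Be's filled 2s².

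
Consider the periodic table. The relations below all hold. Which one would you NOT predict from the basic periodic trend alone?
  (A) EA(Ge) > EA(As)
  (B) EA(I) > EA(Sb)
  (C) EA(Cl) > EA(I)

(A)

The general trend: electron affinity increases across a period and decreases down a group.
(A) Ge (period 4, group 14) vs As (period 4, group 15): the stated order contradicts the simple trend.
(B) I (period 5, group 17) vs Sb (period 5, group 15): the stated order agrees with the simple trend.
(C) Cl (period 3, group 17) vs I (period 5, group 17): the stated order agrees with the simple trend.
The exception is (A): adding an electron to As's half-filled 4p³ is unfavourable, so Ge (4p²) has the more exothermic EA.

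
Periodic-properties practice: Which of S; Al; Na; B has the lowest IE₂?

Al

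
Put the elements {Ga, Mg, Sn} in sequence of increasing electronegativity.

Atoms toward the upper right of the periodic table pull bonding electrons most strongly.
A diagonal step moves right (one effect) and down (the opposite effect) at once.
Ga > Mg: period and group pull opposite ways; the across-period shift dominates (1.81 vs 1.31).
Sn > Ga: the two effects oppose for this pair; the across-period effect wins (1.96 vs 1.81).
Tabulated electronegativity (Pauling): Mg 1.31, Ga 1.81, Sn 1.96.
So from lowest to highest: Mg < Ga < Sn.

Mg < Ga < Sn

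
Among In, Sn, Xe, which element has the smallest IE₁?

In

Removing the outermost electron gets harder across a period and easier down a group.
All lie in period 5, so first ionization energy increases left to right.
The smallest IE₁ among these belongs to In.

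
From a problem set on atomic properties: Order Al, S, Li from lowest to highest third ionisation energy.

Al, S, Li

IE_3 is the cost of taking one more electron from the +2 cation: Al²⁺ still has 1 valence electron; S²⁺ still has 4 valence electrons; Li²⁺ is already 1 electron into the core.
Pulling an electron out of a noble-gas core costs far more than removing a remaining valence electron, so Li sits at the high end of IE_3.
Valence configurations: Al²⁺ [Ne]3s¹, S²⁺ [Ne]3s²3p².
The numbers (kJ/mol): Al 2745, S 3357, Li 11815.
Overall IE_3 order: Al < S < Li.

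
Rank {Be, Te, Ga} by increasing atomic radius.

Be < Ga < Te

Across a period the added protons contract the valence shell; down a group each new principal shell makes the atom larger.
Neither a single period nor a single group — weigh both effects.
Ga > Be: the two effects oppose for this pair; the down-group effect wins (124 vs 102 pm).
Te > Ga: period and group pull opposite ways; the down-group shift dominates (136 vs 124 pm).
Tabulated atomic radius (pm): Be 102, Ga 124, Te 136.
So from smallest to largest: Be < Ga < Te.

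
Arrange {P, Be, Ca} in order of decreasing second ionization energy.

P > Be > Ca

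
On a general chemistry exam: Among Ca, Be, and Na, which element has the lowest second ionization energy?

Ca

IE_2 is the cost of taking one more electron from the +1 cation: Ca⁺ still has 1 valence electron; Be⁺ still has 1 valence electron; Na⁺ is the bare [Ne] core.
Core electrons are held far more tightly than valence electrons, so Na tops the IE_2 order.
Valence configurations: Ca⁺ [Ar]4s¹, Be⁺ [He]2s¹.
Tabulated IE_2 (kJ/mol): Ca 1145, Be 1757, Na 4562.
Overall IE_2 order: Ca < Be < Na.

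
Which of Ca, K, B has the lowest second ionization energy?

Ca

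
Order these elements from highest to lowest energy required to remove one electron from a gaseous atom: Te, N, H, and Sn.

N, H, Te, Sn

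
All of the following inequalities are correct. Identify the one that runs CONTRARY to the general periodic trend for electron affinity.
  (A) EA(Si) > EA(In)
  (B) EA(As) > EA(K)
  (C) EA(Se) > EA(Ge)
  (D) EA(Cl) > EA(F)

(D)

The general trend: electron affinity increases across a period and decreases down a group.
(A) Si (period 3, group 14) vs In (period 5, group 13): the stated order agrees with the simple trend.
(B) As (period 4, group 15) vs K (period 4, group 1): the stated order agrees with the simple trend.
(C) Se (period 4, group 16) vs Ge (period 4, group 14): the stated order agrees with the simple trend.
(D) Cl (period 3, group 17) vs F (period 2, group 17): the stated order contradicts the simple trend.
The exception is (D): F's small 2p subshell makes the incoming electron feel strong e⁻–e⁻ repulsion, so Cl actually releases more energy on gaining an electron.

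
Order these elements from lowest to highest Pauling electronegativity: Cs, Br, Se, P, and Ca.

P is in period 3, group 15; Ca is in period 4, group 2; Se is in period 4, group 16; Br is in period 4, group 17; Cs is in period 6, group 1.
Atoms toward the upper right of the periodic table pull bonding electrons most strongly.
These span different periods and groups, so the two trends combine.
Ca > Cs: both effects reinforce here, so Ca is clearly the higher of the two.
P > Ca: both effects reinforce here, so P is clearly the higher of the two.
Se > P: the two effects oppose for this pair; the across-period effect wins (2.55 vs 2.19).
Br > Se: both are in period 4; the period trend gives Br the larger value.
Approximate values (Pauling): P 2.19, Ca 1.00, Se 2.55, Br 2.96, Cs 0.79.
So from lowest to highest: Cs < Ca < P < Se < Br.

Cs < Ca < P < Se < Br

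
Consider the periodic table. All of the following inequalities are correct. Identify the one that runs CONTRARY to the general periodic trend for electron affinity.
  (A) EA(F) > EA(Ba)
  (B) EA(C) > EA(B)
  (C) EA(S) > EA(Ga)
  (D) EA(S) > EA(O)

The general trend: electron affinity increases across a period and decreases down a group.
(A) F (period 2, group 17) vs Ba (period 6, group 2): the stated order agrees with the simple trend.
(B) C (period 2, group 14) vs B (period 2, group 13): the stated order agrees with the simple trend.
(C) S (period 3, group 16) vs Ga (period 4, group 13): the stated order agrees with the simple trend.
(D) S (period 3, group 16) vs O (period 2, group 16): the stated order contradicts the simple trend.
The exception is (D): the compact 2p subshell of O repels the added electron more than S's larger 3p does.

(D)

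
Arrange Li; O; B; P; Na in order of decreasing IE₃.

Consider each +2 ion: Li²⁺ is already 1 electron into the core; O²⁺ still has 4 valence electrons; B²⁺ still has 1 valence electron; P²⁺ still has 3 valence electrons; Na²⁺ is already 1 electron into the core.
Core electrons are held far more tightly than valence electrons, so Na and Li top the IE_3 order.
Valence configurations: O²⁺ [He]2s²2p², B²⁺ [He]2s¹, P²⁺ [Ne]3s²3p¹.
The numbers (kJ/mol): Li 11815, O 5300, B 3660, P 2914, Na 6910.
Putting it together, IE_3: P < B < O < Na < Li.

Li > Na > O > B > P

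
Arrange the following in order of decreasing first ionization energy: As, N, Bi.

N is in period 2, group 15; As is in period 4, group 15; Bi is in period 6, group 15.
IE₁ increases left→right with effective nuclear charge and decreases top→bottom as the valence shell moves farther out.
All are in group 15, so first ionization energy increases up the group.
So from highest to lowest: N > As > Bi.

N, As, Bi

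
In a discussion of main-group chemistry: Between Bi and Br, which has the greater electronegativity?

Br is in period 4, group 17; Bi is in period 6, group 15.
Atoms toward the upper right of the periodic table pull bonding electrons most strongly.
Here both period and group differ, so the two effects have to be weighed against each other.
Br > Bi: both effects reinforce here, so Br is clearly the higher of the two.
Tabulated electronegativity (Pauling): Br 2.96, Bi 2.02.
So Br has the greater electronegativity (Br > Bi).

Br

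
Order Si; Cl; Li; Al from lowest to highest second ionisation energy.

Si, Al, Cl, Li

Consider each +1 ion: Si⁺ still has 3 valence electrons; Cl⁺ still has 6 valence electrons; Li⁺ is the bare [He] core; Al⁺ still has 2 valence electrons.
Core electrons are held far more tightly than valence electrons, so Li tops the IE_2 order.
Valence configurations: Si⁺ [Ne]3s²3p¹, Cl⁺ [Ne]3s²3p⁴, Al⁺ [Ne]3s².
Si⁺ loses a lone 3p electron whereas Al⁺ must break into a filled 3s² pair, so IE_2(Al) > IE_2(Si) even though Si has the higher nuclear charge.
Approximate IE_2 values (kJ/mol): Si 1577, Cl 2298, Li 7298, Al 1817.
Putting it together, IE_2: Si < Al < Cl < Li.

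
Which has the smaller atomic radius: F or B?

F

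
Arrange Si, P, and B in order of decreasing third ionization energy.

B > Si > P

The third ionization energy removes an electron from the +2 ion. For each element: Si²⁺ still has 2 valence electrons; P²⁺ still has 3 valence electrons; B²⁺ still has 1 valence electron.
All are still removing valence electrons, so compare the +2 ions as you would atoms: IE_3 generally rises across a period (higher Z_eff) and falls down a group (larger shell), subject to the usual subshell exceptions.
Valence configurations: Si²⁺ [Ne]3s², P²⁺ [Ne]3s²3p¹, B²⁺ [He]2s¹.
P²⁺ loses a lone 3p electron whereas Si²⁺ must break into a filled 3s² pair, so IE_3(Si) > IE_3(P) even though P has the higher nuclear charge.
The numbers (kJ/mol): Si 3232, P 2914, B 3660.
Overall IE_3 order: P < Si < B.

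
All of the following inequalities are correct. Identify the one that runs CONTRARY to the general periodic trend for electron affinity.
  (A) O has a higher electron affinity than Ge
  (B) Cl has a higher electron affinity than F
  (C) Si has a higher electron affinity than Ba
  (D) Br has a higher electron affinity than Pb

The general trend: electron affinity increases across a period and decreases down a group.
(A) O (period 2, group 16) vs Ge (period 4, group 14): the stated order agrees with the simple trend.
(B) Cl (period 3, group 17) vs F (period 2, group 17): the stated order contradicts the simple trend.
(C) Si (period 3, group 14) vs Ba (period 6, group 2): the stated order agrees with the simple trend.
(D) Br (period 4, group 17) vs Pb (period 6, group 14): the stated order agrees with the simple trend.
The exception is (B): F's small 2p subshell makes the incoming electron feel strong e⁻–e⁻ repulsion, so Cl actually releases more energy on gaining an electron.

(B)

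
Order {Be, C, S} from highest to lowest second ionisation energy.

C > S > Be

IE_2 is the cost of taking one more electron from the +1 cation: Be⁺ still has 1 valence electron; C⁺ still has 3 valence electrons; S⁺ still has 5 valence electrons.
All are still removing valence electrons, so compare the +1 ions as you would atoms: IE_2 generally rises across a period (higher Z_eff) and falls down a group (larger shell), subject to the usual subshell exceptions.
Valence configurations: Be⁺ [He]2s¹, C⁺ [He]2s²2p¹, S⁺ [Ne]3s²3p³.
Approximate IE_2 values (kJ/mol): Be 1757, C 2353, S 2252.
Hence IE_2: Be < S < C.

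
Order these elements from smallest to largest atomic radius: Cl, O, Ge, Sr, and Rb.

O < Cl < Ge < Sr < Rb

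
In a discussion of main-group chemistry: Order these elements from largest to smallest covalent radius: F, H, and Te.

Te > F > H

Atomic radius shrinks across a period as nuclear charge pulls the same shell inward, and grows down a group as new shells are added.
Here both period and group differ, so the two effects have to be weighed against each other.
F > H: the two effects oppose for this pair; the down-group effect wins (64 vs 32 pm).
Te > F: relative to F, both the across-period and down-group shifts push Te's atomic radius up.
For reference (pm): H 32, F 64, Te 136.
So from largest to smallest: Te > F > H.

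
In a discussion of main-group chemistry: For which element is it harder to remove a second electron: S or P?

IE_2 is the cost of taking one more electron from the +1 cation: S⁺ still has 5 valence electrons; P⁺ still has 4 valence electrons.
All are still removing valence electrons, so compare the +1 ions as you would atoms: IE_2 generally rises across a period (higher Z_eff) and falls down a group (larger shell), subject to the usual subshell exceptions.
Valence configurations: S⁺ [Ne]3s²3p³, P⁺ [Ne]3s²3p².
Tabulated IE_2 (kJ/mol): S 2252, P 1907.
Overall IE_2 order: P < S.

S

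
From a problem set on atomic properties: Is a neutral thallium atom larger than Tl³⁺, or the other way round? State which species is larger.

Tl

Forming Tl³⁺ removes 3 electrons from Tl. Fewer electrons for the same nuclear charge means less shielding and a higher Z_eff on the remaining electrons, and for main-group metals the entire outer shell is lost.
A cation is smaller than its parent atom: Tl³⁺ < Tl.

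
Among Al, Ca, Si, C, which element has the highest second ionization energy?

IE_2 is the cost of taking one more electron from the +1 cation: Al⁺ still has 2 valence electrons; Ca⁺ still has 1 valence electron; Si⁺ still has 3 valence electrons; C⁺ still has 3 valence electrons.
All are still removing valence electrons, so compare the +1 ions as you would atoms: IE_2 generally rises across a period (higher Z_eff) and falls down a group (larger shell), subject to the usual subshell exceptions.
Valence configurations: Al⁺ [Ne]3s², Ca⁺ [Ar]4s¹, Si⁺ [Ne]3s²3p¹, C⁺ [He]2s²2p¹.
Si⁺ loses a lone 3p electron whereas Al⁺ must break into a filled 3s² pair, so IE_2(Al) > IE_2(Si) even though Si has the higher nuclear charge.
Tabulated IE_2 (kJ/mol): Al 1817, Ca 1145, Si 1577, C 2353.
So the second ionization energies run Ca < Si < Al < C.

C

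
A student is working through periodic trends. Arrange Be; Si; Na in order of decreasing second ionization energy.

Consider each +1 ion: Be⁺ still has 1 valence electron; Si⁺ still has 3 valence electrons; Na⁺ is the bare [Ne] core.
Pulling an electron out of a noble-gas core costs far more than removing a remaining valence electron, so Na sits at the high end of IE_2.
Valence configurations: Be⁺ [He]2s¹, Si⁺ [Ne]3s²3p¹.
Tabulated IE_2 (kJ/mol): Be 1757, Si 1577, Na 4562.
Overall IE_2 order: Si < Be < Na.

Na > Be > Si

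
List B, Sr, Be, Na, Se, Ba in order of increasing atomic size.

B < Be < Se < Na < Sr < Ba

Be is in period 2, group 2; B is in period 2, group 13; Na is in period 3, group 1; Se is in period 4, group 16; Sr is in period 5, group 2; Ba is in period 6, group 2.
Moving right in a period, electrons are added to the same shell under a stronger nuclear pull, so atoms get smaller; moving down, a new shell is opened and atoms get larger.
These span different periods and groups, so the two trends combine.
Be > B: Be lies to the left of B in period 2, so the across-period effect alone puts Be larger.
Se > Be: period and group pull opposite ways; the down-group shift dominates (116 vs 102 pm).
Na > Se: period and group pull opposite ways; the across-period shift dominates (155 vs 116 pm).
Sr > Na: the two effects oppose for this pair; the down-group effect wins (185 vs 155 pm).
Ba > Sr: they share group 2; the group trend gives Ba the larger value.
For reference (pm): Be 102, B 85, Na 155, Se 116, Sr 185, Ba 196.
So from smallest to largest: B < Be < Se < Na < Sr < Ba.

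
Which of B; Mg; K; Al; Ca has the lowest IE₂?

Ca

After 1 electron has been removed, what remains? B⁺ still has 2 valence electrons; Mg⁺ still has 1 valence electron; K⁺ is the bare [Ar] core; Al⁺ still has 2 valence electrons; Ca⁺ still has 1 valence electron.
Pulling an electron out of a noble-gas core costs far more than removing a remaining valence electron, so K sits at the high end of IE_2.
Valence configurations: B⁺ [He]2s², Mg⁺ [Ne]3s¹, Al⁺ [Ne]3s², Ca⁺ [Ar]4s¹.
The numbers (kJ/mol): B 2427, Mg 1451, K 3052, Al 1817, Ca 1145.
Putting it together, IE_2: Ca < Mg < Al < B < K.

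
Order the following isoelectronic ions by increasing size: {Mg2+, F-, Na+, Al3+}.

All of these have 10 electrons, so size is governed by nuclear charge alone: the more protons, the stronger the pull on the same electron cloud, and the smaller the ion.
Nuclear charges: Al3+ (Z=13), Mg2+ (Z=12), Na+ (Z=11), F- (Z=9).
Smallest to largest: Al3+ < Mg2+ < Na+ < F-.

Al3+ < Mg2+ < Na+ < F-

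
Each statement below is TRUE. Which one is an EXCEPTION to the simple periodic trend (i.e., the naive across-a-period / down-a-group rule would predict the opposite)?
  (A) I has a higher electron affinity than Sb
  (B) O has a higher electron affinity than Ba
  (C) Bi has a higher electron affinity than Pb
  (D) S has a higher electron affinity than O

The general trend: electron affinity increases across a period and decreases down a group.
(A) I (period 5, group 17) vs Sb (period 5, group 15): the stated order agrees with the simple trend.
(B) O (period 2, group 16) vs Ba (period 6, group 2): the stated order agrees with the simple trend.
(C) Bi (period 6, group 15) vs Pb (period 6, group 14): the stated order agrees with the simple trend.
(D) S (period 3, group 16) vs O (period 2, group 16): the stated order contradicts the simple trend.
The exception is (D): the compact 2p subshell of O repels the added electron more than S's larger 3p does.

(D)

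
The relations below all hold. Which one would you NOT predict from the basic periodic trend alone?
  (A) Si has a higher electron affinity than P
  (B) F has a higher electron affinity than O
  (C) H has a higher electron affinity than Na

The general trend: electron affinity increases across a period and decreases down a group.
(A) Si (period 3, group 14) vs P (period 3, group 15): the stated order contradicts the simple trend.
(B) F (period 2, group 17) vs O (period 2, group 16): the stated order agrees with the simple trend.
(C) H (period 1, group 1) vs Na (period 3, group 1): the stated order agrees with the simple trend.
The exception is (A): adding an electron to P's half-filled 3p³ is unfavourable, so Si (3p²) has the more exothermic EA.

(A)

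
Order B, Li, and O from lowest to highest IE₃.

B < O < Li

After 2 electrons have been removed, what remains? B²⁺ still has 1 valence electron; Li²⁺ is already 1 electron into the core; O²⁺ still has 4 valence electrons.
Core electrons are held far more tightly than valence electrons, so Li tops the IE_3 order.
Valence configurations: B²⁺ [He]2s¹, O²⁺ [He]2s²2p².
The numbers (kJ/mol): B 3660, Li 11815, O 5300.
Overall IE_3 order: B < O < Li.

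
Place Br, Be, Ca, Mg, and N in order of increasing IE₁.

Ca < Mg < Be < Br < N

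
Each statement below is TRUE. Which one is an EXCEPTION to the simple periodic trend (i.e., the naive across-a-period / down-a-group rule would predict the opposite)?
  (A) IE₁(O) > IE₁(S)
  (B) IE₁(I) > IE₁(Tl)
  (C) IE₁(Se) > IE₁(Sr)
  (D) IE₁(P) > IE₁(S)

(D)

The general trend: first ionisation energy increases across a period and decreases down a group.
(A) O (period 2, group 16) vs S (period 3, group 16): the stated order agrees with the simple trend.
(B) I (period 5, group 17) vs Tl (period 6, group 13): the stated order agrees with the simple trend.
(C) Se (period 4, group 16) vs Sr (period 5, group 2): the stated order agrees with the simple trend.
(D) P (period 3, group 15) vs S (period 3, group 16): the stated order contradicts the simple trend.
The exception is (D): S (3p⁴) ionizes more easily than half-filled P (3p³) because the paired 3p electron in S is pushed out by e⁻–e⁻ repulsion.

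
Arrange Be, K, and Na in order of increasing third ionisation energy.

After 2 electrons have been removed, what remains? Be²⁺ is the bare [He] core; K²⁺ is already 1 electron into the core; Na²⁺ is already 1 electron into the core.
All of these are removing an electron from a noble-gas core or deeper; the smaller core (lower principal quantum number) is held far more tightly, and within a period the higher nuclear charge binds the same core more tightly.
Tabulated IE_3 (kJ/mol): Be 14849, K 4420, Na 6910.
Hence IE_3: K < Na < Be.

K < Na < Be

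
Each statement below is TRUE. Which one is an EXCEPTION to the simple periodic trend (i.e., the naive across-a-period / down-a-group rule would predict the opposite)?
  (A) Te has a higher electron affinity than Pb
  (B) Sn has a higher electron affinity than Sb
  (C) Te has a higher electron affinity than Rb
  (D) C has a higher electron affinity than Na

The general trend: electron affinity increases across a period and decreases down a group.
(A) Te (period 5, group 16) vs Pb (period 6, group 14): the stated order agrees with the simple trend.
(B) Sn (period 5, group 14) vs Sb (period 5, group 15): the stated order contradicts the simple trend.
(C) Te (period 5, group 16) vs Rb (period 5, group 1): the stated order agrees with the simple trend.
(D) C (period 2, group 14) vs Na (period 3, group 1): the stated order agrees with the simple trend.
The exception is (B): adding an electron to Sb's half-filled 5p³ is unfavourable, so Sn has the more exothermic EA.

(B)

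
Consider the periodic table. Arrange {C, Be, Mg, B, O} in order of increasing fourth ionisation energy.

C, O, Mg, Be, B

Consider each +3 ion: C³⁺ still has 1 valence electron; Be³⁺ is already 1 electron into the core; Mg³⁺ is already 1 electron into the core; B³⁺ is the bare [He] core; O³⁺ still has 3 valence electrons.
Pulling an electron out of a noble-gas core costs far more than removing a remaining valence electron, so Mg, Be and B sit at the high end of IE_4.
Valence configurations: C³⁺ [He]2s¹, O³⁺ [He]2s²2p¹.
The numbers (kJ/mol): C 6223, Be 21007, Mg 10543, B 25026, O 7469.
Overall IE_4 order: C < O < Mg < Be < B.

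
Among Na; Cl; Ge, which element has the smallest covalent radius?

Cl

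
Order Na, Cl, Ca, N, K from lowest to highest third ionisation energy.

Cl < K < N < Ca < Na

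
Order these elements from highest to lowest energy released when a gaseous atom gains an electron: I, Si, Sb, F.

F > I > Si > Sb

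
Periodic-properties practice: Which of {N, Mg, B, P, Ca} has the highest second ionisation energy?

N

IE_2 is the cost of taking one more electron from the +1 cation: N⁺ still has 4 valence electrons; Mg⁺ still has 1 valence electron; B⁺ still has 2 valence electrons; P⁺ still has 4 valence electrons; Ca⁺ still has 1 valence electron.
All are still removing valence electrons, so compare the +1 ions as you would atoms: IE_2 generally rises across a period (higher Z_eff) and falls down a group (larger shell), subject to the usual subshell exceptions.
Valence configurations: N⁺ [He]2s²2p², Mg⁺ [Ne]3s¹, B⁺ [He]2s², P⁺ [Ne]3s²3p², Ca⁺ [Ar]4s¹.
Tabulated IE_2 (kJ/mol): N 2856, Mg 1451, B 2427, P 1907, Ca 1145.
Hence IE_2: Ca < Mg < P < B < N.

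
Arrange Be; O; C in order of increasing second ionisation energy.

Be, C, O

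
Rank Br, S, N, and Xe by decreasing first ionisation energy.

N > Xe > Br > S

N is in period 2, group 15; S is in period 3, group 16; Br is in period 4, group 17; Xe is in period 5, group 18.
Removing the outermost electron gets harder across a period and easier down a group.
A diagonal step moves right (one effect) and down (the opposite effect) at once.
Br > S: the two effects oppose for this pair; the across-period effect wins (1140 vs 1000 kJ/mol).
Xe > Br: the two effects oppose for this pair; the across-period effect wins (1170 vs 1140 kJ/mol).
N > Xe: the two effects oppose for this pair; the down-group effect wins (1402 vs 1170 kJ/mol).
Approximate values (kJ/mol): N 1402, S 1000, Br 1140, Xe 1170.
So from highest to lowest: N > Xe > Br > S.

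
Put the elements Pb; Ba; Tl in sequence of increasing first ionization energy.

Ba < Tl < Pb

IE₁ increases left→right with effective nuclear charge and decreases top→bottom as the valence shell moves farther out.
All lie in period 6, so first ionization energy increases left to right.
So from lowest to highest: Ba < Tl < Pb.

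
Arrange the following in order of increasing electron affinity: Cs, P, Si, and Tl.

Tl, Cs, P, Si

Si is in period 3, group 14; P is in period 3, group 15; Cs is in period 6, group 1; Tl is in period 6, group 13.
Atoms with high Z_eff and room in the valence shell (especially the halogens) have the most exothermic electron affinities.
These span different periods and groups, so the two trends combine.
Cs > Tl: this pair runs against the simple trend — see the exception note.
P > Cs: relative to Cs, both the across-period and down-group shifts push P's electron affinity up.
Si > P: this pair runs against the simple trend — see the exception note.
Note the exception: Cs has a higher electron affinity than Tl, contrary to the simple trend — Tl's ns²np¹ configuration gives only a small electron affinity — the sparsely filled np subshell binds an added electron weakly.
Note the exception: Si has a higher electron affinity than P, contrary to the simple trend — adding an electron to P's half-filled 3p³ is unfavourable, so Si (3p²) has the more exothermic EA.
For reference (kJ/mol): Si 134, P 72, Cs 46, Tl 19.
So from lowest to highest: Tl < Cs < P < Si.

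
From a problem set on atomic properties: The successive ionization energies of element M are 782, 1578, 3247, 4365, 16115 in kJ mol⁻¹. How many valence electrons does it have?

4

Look for the largest jump between consecutive ionization energies: IE5/IE4 ≈ 3.7, far larger than any earlier ratio.
That jump marks the point where a core electron is being removed. So the atom has 4 valence electrons.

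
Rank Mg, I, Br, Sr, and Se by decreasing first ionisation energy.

Mg is in period 3, group 2; Se is in period 4, group 16; Br is in period 4, group 17; Sr is in period 5, group 2; I is in period 5, group 17.
First ionization energy rises across a period (greater Z_eff holds electrons more tightly) and falls down a group (valence electrons are farther from the nucleus).
Here both period and group differ, so the two effects have to be weighed against each other.
Mg > Sr: they share group 2; the group trend gives Mg the larger value.
Se > Mg: the two effects oppose for this pair; the across-period effect wins (941 vs 738 kJ/mol).
I > Se: period and group pull opposite ways; the across-period shift dominates (1008 vs 941 kJ/mol).
Br > I: they share group 17; the group trend gives Br the larger value.
Approximate values (kJ/mol): Mg 738, Se 941, Br 1140, Sr 550, I 1008.
So from highest to lowest: Br > I > Se > Mg > Sr.

Br > I > Se > Mg > Sr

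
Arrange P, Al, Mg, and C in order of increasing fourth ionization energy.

P, C, Mg, Al

The fourth ionization energy removes an electron from the +3 ion. For each element: P³⁺ still has 2 valence electrons; Al³⁺ is the bare [Ne] core; Mg³⁺ is already 1 electron into the core; C³⁺ still has 1 valence electron.
Pulling an electron out of a noble-gas core costs far more than removing a remaining valence electron, so Mg and Al sit at the high end of IE_4.
Valence configurations: P³⁺ [Ne]3s², C³⁺ [He]2s¹.
Tabulated IE_4 (kJ/mol): P 4964, Al 11577, Mg 10543, C 6223.
Putting it together, IE_4: P < C < Mg < Al.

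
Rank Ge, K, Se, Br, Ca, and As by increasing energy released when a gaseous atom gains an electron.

EA tends to increase across a period and decrease down a group, though the pattern is less regular than for IE or radius.
All lie in period 4; the across-period trend (electron affinity increases left to right) applies, with the exception below.
Note the exception: K has a higher electron affinity than Ca, contrary to the simple trend — adding an electron to Ca (ns²) has to open a new, higher-energy np subshell, which is unfavourable.
Note the exception: Ge has a higher electron affinity than As, contrary to the simple trend — adding an electron to As's half-filled 4p³ is unfavourable, so Ge (4p²) has the more exothermic EA.
For reference (kJ/mol): K 48, Ca 2, Ge 119, As 78, Se 195, Br 325.
So from lowest to highest: Ca < K < As < Ge < Se < Br.

Ca < K < As < Ge < Se < Br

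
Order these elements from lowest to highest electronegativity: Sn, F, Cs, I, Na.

Cs < Na < Sn < I < F

F is in period 2, group 17; Na is in period 3, group 1; Sn is in period 5, group 14; I is in period 5, group 17; Cs is in period 6, group 1.
EN rises left→right (higher Z_eff, smaller atoms) and falls top→bottom (larger, more shielded atoms).
Neither a single period nor a single group — weigh both effects.
Na > Cs: Na sits above Cs in group 1, so the down-group effect alone puts Na higher.
Sn > Na: the two effects oppose for this pair; the across-period effect wins (1.96 vs 0.93).
I > Sn: both are in period 5; the period trend gives I the larger value.
F > I: they share group 17; the group trend gives F the larger value.
For reference (Pauling): F 3.98, Na 0.93, Sn 1.96, I 2.66, Cs 0.79.
So from lowest to highest: Cs < Na < Sn < I < F.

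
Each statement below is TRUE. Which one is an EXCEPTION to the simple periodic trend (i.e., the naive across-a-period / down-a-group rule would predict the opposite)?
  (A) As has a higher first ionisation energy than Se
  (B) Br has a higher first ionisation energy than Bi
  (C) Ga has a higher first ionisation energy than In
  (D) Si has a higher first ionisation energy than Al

The general trend: first ionisation energy increases across a period and decreases down a group.
(A) As (period 4, group 15) vs Se (period 4, group 16): the stated order contradicts the simple trend.
(B) Br (period 4, group 17) vs Bi (period 6, group 15): the stated order agrees with the simple trend.
(C) Ga (period 4, group 13) vs In (period 5, group 13): the stated order agrees with the simple trend.
(D) Si (period 3, group 14) vs Al (period 3, group 13): the stated order agrees with the simple trend.
The exception is (A): Se (4p⁴) ionizes more easily than half-filled As (4p³).

(A)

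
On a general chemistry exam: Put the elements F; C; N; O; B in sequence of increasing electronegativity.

B is in period 2, group 13; C is in period 2, group 14; N is in period 2, group 15; O is in period 2, group 16; F is in period 2, group 17.
Atoms toward the upper right of the periodic table pull bonding electrons most strongly.
All lie in period 2, so electronegativity increases left to right.
So from lowest to highest: B < C < N < O < F.

B < C < N < O < F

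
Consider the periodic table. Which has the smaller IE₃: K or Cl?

After 2 electrons have been removed, what remains? K²⁺ is already 1 electron into the core; Cl²⁺ still has 5 valence electrons.
Breaking into a closed-shell core is much more expensive than removing a leftover valence electron — K has the largest IE_3 here.
Approximate IE_3 values (kJ/mol): K 4420, Cl 3822.
Hence IE_3: Cl < K.

Cl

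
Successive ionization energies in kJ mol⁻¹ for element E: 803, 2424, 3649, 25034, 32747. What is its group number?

Group 13

Look for the largest jump between consecutive ionization energies: IE4/IE3 ≈ 6.9, far larger than any earlier ratio.
That jump marks the point where a core electron is being removed. So the atom has 3 valence electrons.
A main-group element with 3 valence electrons is in group 13.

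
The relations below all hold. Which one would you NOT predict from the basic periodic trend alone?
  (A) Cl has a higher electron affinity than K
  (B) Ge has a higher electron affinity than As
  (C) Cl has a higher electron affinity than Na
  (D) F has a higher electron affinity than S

(B)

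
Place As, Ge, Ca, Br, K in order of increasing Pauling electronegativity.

K < Ca < Ge < As < Br

K is in period 4, group 1; Ca is in period 4, group 2; Ge is in period 4, group 14; As is in period 4, group 15; Br is in period 4, group 17.
EN rises left→right (higher Z_eff, smaller atoms) and falls top→bottom (larger, more shielded atoms).
All lie in period 4, so electronegativity increases left to right.
So from lowest to highest: K < Ca < Ge < As < Br.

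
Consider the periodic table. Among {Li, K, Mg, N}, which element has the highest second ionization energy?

Li

The second ionization energy removes an electron from the +1 ion. For each element: Li⁺ is the bare [He] core; K⁺ is the bare [Ar] core; Mg⁺ still has 1 valence electron; N⁺ still has 4 valence electrons.
Pulling an electron out of a noble-gas core costs far more than removing a remaining valence electron, so K and Li sit at the high end of IE_2.
Valence configurations: Mg⁺ [Ne]3s¹, N⁺ [He]2s²2p².
Approximate IE_2 values (kJ/mol): Li 7298, K 3052, Mg 1451, N 2856.
Overall IE_2 order: Mg < N < K < Li.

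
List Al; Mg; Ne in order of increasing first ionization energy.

Al < Mg < Ne

Ne is in period 2, group 18; Mg is in period 3, group 2; Al is in period 3, group 13.
Across a period the outer electron is held more tightly (higher IE₁); down a group it sits in a higher shell, more shielded, and comes off more easily.
These span different periods and groups, so the two trends combine.
Mg > Al: this pair runs against the simple trend — see the exception note.
Ne > Mg: both effects reinforce here, so Ne is clearly the higher of the two.
Note the exception: Mg has a higher first ionization energy than Al, contrary to the simple trend — Al's single 3p electron is easier to remove than one from Mg's filled 3s².
Approximate values (kJ/mol): Ne 2081, Mg 738, Al 578.
So from lowest to highest: Al < Mg < Ne.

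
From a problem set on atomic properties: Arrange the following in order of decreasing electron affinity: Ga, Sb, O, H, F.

F > O > Sb > H > Ga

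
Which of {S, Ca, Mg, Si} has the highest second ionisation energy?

The second ionization energy removes an electron from the +1 ion. For each element: S⁺ still has 5 valence electrons; Ca⁺ still has 1 valence electron; Mg⁺ still has 1 valence electron; Si⁺ still has 3 valence electrons.
All are still removing valence electrons, so compare the +1 ions as you would atoms: IE_2 generally rises across a period (higher Z_eff) and falls down a group (larger shell), subject to the usual subshell exceptions.
Valence configurations: S⁺ [Ne]3s²3p³, Ca⁺ [Ar]4s¹, Mg⁺ [Ne]3s¹, Si⁺ [Ne]3s²3p¹.
Tabulated IE_2 (kJ/mol): S 2252, Ca 1145, Mg 1451, Si 1577.
Putting it together, IE_2: Ca < Mg < Si < S.

S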